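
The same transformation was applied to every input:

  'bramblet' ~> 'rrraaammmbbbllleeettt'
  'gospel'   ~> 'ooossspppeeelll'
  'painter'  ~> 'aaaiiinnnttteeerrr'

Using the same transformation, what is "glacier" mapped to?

Each output is the input with this applied: delete the first character, then repeat every character 3 times.
On "glacier" that produces "lllaaaccciiieeerrr".

lllaaaccciiieeerrr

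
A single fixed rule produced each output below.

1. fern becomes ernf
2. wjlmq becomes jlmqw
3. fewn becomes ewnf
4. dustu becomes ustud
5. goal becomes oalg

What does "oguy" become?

guyo

The transformation: move the first character to the end.
"oguy" → "guyo".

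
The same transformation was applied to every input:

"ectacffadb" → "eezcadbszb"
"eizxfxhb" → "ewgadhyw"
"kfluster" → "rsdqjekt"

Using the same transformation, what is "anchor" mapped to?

gnqzmb

The pattern: swap the front and back halves of the string, then shift every letter 1 place backward in the alphabet (wrapping around).
"anchor" → "horanc" → "gnqzmb".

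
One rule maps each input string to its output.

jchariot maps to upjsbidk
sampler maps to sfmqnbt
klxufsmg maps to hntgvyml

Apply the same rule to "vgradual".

mbvebshw

In each case the input is transformed by: shift every letter 1 place forward in the alphabet (wrapping around), then reverse the string.
"vgradual" → "whsbevbm" → "mbvebshw".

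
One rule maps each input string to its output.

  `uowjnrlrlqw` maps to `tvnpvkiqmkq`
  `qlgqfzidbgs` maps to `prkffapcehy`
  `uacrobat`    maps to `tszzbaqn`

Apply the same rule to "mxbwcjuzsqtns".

lrwmasvpbriyt

The pattern: take characters alternately from the front and the back (1st, last, 2nd, 2nd-last, ...), then shift every letter 1 place backward in the alphabet (wrapping around).
"mxbwcjuzsqtns" → "msxnbtwqcsjzu" → "lrwmasvpbriyt".
(Check on "uacrobat": → "utaacbro" → "tszzbaqn" ✓)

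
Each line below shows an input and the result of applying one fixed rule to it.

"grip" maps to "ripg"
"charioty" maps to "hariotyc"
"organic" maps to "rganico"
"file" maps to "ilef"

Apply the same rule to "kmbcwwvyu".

In each case the input is transformed by: move the first character to the end.
Applying that to "kmbcwwvyu" gives "mbcwwvyuk".

mbcwwvyuk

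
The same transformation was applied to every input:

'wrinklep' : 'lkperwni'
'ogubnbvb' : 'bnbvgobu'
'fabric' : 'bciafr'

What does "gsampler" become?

lpresgma

What's happening: swap each adjacent pair of characters (1↔2, 3↔4, ...), then swap the front and back halves of the string.
"gsampler" → "sgmalpre" → "lpresgma".
(Check on "fabric": → "afrbci" → "bciafr" ✓)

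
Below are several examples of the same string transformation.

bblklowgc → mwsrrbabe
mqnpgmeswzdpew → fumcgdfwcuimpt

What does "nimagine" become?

ydudycqw

Each output is the input with this applied: shift every letter 10 places backward in the alphabet (wrapping around), then move the last 3 characters to the front (rotate right by 3).
Starting from "nimagine": after the first operation, "dycqwydu"; after the second, "ydudycqw".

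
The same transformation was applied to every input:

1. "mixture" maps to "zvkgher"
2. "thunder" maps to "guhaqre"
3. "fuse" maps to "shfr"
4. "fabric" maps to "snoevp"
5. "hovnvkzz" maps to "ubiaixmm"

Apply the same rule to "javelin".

wniryva

What's happening: shift every letter 13 places forward in the alphabet (wrapping around) — i.e. ROT13.
For "javelin" the result is "wniryva".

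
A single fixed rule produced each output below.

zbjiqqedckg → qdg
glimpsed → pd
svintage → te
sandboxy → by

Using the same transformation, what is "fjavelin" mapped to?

In each case the input is transformed by: keep one character in every 3, starting at position 2 (positions 2nd, 5th, 8th, ...), then delete the first character.
For "fjavelin", step one produces "jen"; step two turns that into "en".

en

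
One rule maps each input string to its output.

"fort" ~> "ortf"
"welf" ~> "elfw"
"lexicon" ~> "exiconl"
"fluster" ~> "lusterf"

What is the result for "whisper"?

The pattern: move the first character to the end.
So "whisper" becomes "hisperw".

hisperw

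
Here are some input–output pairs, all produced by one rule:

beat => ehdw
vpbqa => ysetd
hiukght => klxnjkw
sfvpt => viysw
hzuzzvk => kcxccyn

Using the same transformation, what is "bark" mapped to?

Each output is the input with this applied: shift every letter 3 places forward in the alphabet (wrapping around).
Doing the same to "bark": "edun".

edun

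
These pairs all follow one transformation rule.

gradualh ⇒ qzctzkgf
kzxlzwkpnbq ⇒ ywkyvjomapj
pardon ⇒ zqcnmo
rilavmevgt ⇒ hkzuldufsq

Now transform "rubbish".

taahrgq

What's happening: shift every letter 1 place backward in the alphabet (wrapping around), then move the first character to the end.
Applying that to "rubbish" gives "taahrgq".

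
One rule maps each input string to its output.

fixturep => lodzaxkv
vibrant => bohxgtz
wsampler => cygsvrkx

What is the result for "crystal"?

Looking at the pairs, the operation is to shift every letter 6 places forward in the alphabet (wrapping around).
For "crystal" the result is "ixeyzgr".

ixeyzgr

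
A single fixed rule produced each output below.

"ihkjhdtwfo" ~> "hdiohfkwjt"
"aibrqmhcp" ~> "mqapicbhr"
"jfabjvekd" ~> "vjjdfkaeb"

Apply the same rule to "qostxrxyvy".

xrqyovsytx

Looking at the pairs, the operation is to take characters alternately from the front and the back (1st, last, 2nd, 2nd-last, ...), then move the last 2 characters to the front (rotate right by 2).
For "qostxrxyvy" the result is "xrqyovsytx".
(Check on "jfabjvekd": → "jdfkaebvj" → "vjjdfkaeb" ✓)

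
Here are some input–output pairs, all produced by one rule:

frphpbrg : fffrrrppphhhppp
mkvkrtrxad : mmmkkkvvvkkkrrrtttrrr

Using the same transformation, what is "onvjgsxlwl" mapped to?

ooonnnvvvjjjgggsssxxx

Each output is the input with this applied: delete the last 3 characters, then repeat every character 3 times.
"onvjgsxlwl" → "onvjgsx" → "ooonnnvvvjjjgggsssxxx".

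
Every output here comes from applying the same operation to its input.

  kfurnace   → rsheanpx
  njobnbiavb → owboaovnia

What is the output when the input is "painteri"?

The transformation: swap the first and last characters, then shift every letter 13 places forward in the alphabet (wrapping around) — i.e. ROT13.
Doing the same to "painteri": "vnvagrec".

vnvagrec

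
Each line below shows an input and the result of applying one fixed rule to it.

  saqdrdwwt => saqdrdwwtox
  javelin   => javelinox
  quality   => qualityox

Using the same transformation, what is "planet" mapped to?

The pattern: append "ox".
Doing the same to "planet": "planetox".

planetox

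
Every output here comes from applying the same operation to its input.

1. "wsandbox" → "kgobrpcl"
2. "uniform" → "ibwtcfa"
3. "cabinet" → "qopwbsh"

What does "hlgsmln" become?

In each case the input is transformed by: shift every letter 12 places backward in the alphabet (wrapping around).
On "hlgsmln" that produces "vzugazb".

vzugazb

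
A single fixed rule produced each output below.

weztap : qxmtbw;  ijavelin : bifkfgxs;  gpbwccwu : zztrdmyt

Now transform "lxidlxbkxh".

Looking at the pairs, the operation is to shift every letter 3 places backward in the alphabet (wrapping around), then swap the front and back halves of the string.
Applying both steps to "lxidlxbkxh": "iufaiuyhue", then "uyhueiufai".
(Check on "weztap": → "tbwqxm" → "qxmtbw" ✓)

uyhueiufai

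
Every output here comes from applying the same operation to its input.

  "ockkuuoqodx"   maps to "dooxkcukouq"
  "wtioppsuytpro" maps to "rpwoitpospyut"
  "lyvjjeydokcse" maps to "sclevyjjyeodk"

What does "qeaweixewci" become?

The transformation: move the last 3 characters to the front (rotate right by 3), then swap each adjacent pair of characters (1↔2, 3↔4, ...).
So "qeaweixewci" becomes "cwqiaeewxie".

cwqiaeewxie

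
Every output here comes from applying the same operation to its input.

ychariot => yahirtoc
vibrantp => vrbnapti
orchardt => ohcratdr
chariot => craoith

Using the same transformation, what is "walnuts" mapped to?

wnltusa

The rule is to swap each adjacent pair of characters (1↔2, 3↔4, ...), then move the first character to the end.
Starting from "walnuts": after the first operation, "awnltus"; after the second, "wnltusa".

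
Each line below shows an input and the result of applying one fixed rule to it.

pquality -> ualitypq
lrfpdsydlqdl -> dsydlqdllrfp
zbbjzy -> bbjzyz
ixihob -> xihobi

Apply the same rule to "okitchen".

The pattern: swap the front and back halves of the string, then move the last 2 characters to the front (rotate right by 2).
"okitchen" → "itchenok".

itchenok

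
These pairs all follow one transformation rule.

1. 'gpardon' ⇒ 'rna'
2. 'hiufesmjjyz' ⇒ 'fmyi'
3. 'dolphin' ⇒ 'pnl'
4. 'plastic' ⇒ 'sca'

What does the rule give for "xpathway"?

tap

What's happening: move the first 3 characters to the end (rotate left by 3), then keep one character in every 3, starting at position 1 (positions 1st, 4th, 7th, ...).
"xpathway" → "thwayxpa" → "tap".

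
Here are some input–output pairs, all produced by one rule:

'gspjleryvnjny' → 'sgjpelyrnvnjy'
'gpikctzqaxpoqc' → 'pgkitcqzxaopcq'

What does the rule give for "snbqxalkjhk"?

nsqbaxklhjk

The transformation: swap each adjacent pair of characters (1↔2, 3↔4, ...).
"snbqxalkjhk" → "nsqbaxklhjk".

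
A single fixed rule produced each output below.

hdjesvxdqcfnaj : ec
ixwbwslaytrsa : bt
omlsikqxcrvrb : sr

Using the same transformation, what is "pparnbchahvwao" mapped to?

rh

The pattern: keep one character in every 3, starting at position 1 (positions 1st, 4th, 7th, ...), then keep every other character starting from the second (positions 2nd, 4th, 6th, ...).
For "pparnbchahvwao", step one produces "prcha"; step two turns that into "rh".
(Check on "ixwbwslaytrsa": → "iblta" → "bt" ✓)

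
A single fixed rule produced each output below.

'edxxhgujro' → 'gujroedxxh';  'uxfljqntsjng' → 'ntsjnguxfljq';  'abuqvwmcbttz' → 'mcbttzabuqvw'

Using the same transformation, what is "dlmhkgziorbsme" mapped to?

iorbsmedlmhkgz

Each output is the input with this applied: swap the front and back halves of the string.
Doing the same to "dlmhkgziorbsme": "iorbsmedlmhkgz".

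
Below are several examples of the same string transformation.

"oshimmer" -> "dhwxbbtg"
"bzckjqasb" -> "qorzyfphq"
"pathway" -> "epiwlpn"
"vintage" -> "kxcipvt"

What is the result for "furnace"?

Each output is the input with this applied: shift every letter 11 places backward in the alphabet (wrapping around).
For "furnace" the result is "ujgcprt".

ujgcprt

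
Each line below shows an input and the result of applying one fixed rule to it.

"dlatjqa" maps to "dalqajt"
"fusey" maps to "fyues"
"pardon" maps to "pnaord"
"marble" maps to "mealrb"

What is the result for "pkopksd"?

pdksokp

What's happening: take characters alternately from the front and the back (1st, last, 2nd, 2nd-last, ...).
Applying that to "pkopksd" gives "pdksokp".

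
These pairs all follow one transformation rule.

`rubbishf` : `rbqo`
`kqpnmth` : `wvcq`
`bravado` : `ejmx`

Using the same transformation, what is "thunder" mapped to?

wmna

Looking at the pairs, the operation is to shift every letter 9 places forward in the alphabet (wrapping around), then keep only the last 4 characters.
Starting from "thunder": after the first operation, "cqdwmna"; after the second, "wmna".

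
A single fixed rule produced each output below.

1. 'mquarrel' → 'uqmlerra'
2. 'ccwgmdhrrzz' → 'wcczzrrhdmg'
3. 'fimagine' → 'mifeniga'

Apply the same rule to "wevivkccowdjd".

vewdjdwocckvi

The transformation: move the first 3 characters to the end (rotate left by 3), then reverse the string.
For "wevivkccowdjd", step one produces "ivkccowdjdwev"; step two turns that into "vewdjdwocckvi".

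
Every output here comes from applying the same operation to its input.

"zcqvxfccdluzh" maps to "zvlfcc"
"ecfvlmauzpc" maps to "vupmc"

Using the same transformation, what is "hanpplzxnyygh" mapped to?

yxplga

What's happening: keep every other character starting from the second (positions 2nd, 4th, 6th, ...), then sort the characters into reverse alphabetical order.
On "hanpplzxnyygh": the first step gives "aplxyg", and the second then gives "yxplga".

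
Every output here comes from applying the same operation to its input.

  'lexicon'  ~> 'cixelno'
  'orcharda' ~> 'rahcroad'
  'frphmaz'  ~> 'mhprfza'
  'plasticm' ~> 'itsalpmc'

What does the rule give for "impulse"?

Each output is the input with this applied: reverse the string, then move the first 2 characters to the end (rotate left by 2).
For "impulse", step one produces "eslupmi"; step two turns that into "lupmies".
(Check on "orcharda": → "adrahcro" → "rahcroad" ✓)

lupmies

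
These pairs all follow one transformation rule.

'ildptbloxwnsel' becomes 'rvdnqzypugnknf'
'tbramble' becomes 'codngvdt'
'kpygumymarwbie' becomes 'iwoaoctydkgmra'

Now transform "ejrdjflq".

flhnsglt

The rule is to move the first 3 characters to the end (rotate left by 3), then shift every letter 2 places forward in the alphabet (wrapping around).
Doing the same to "ejrdjflq": "flhnsglt".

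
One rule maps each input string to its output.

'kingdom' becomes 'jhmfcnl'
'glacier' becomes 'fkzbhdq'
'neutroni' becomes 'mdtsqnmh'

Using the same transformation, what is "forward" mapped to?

enqvzqc

The transformation: shift every letter 1 place backward in the alphabet (wrapping around).
Applying that to "forward" gives "enqvzqc".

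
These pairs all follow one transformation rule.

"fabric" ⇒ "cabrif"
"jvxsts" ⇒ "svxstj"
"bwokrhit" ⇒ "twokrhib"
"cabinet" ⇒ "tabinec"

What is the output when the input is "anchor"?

Rule — swap the first and last characters.
"anchor" → "rnchoa".

rnchoa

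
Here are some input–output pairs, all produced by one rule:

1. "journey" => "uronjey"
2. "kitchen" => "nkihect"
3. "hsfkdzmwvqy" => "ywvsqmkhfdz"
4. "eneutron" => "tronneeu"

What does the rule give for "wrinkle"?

In each case the input is transformed by: sort the characters into reverse alphabetical order, then move the first character to the end.
Applying both steps to "wrinkle": "wrnlkie", then "rnlkiew".
(Check on "kitchen": → "tnkihec" → "nkihect" ✓)

rnlkiew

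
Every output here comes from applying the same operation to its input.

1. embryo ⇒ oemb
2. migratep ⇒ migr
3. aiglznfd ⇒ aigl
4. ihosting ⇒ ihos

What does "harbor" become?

The rule is to swap the front and back halves of the string, then keep only the last 4 characters.
Starting from "harbor": after the first operation, "borhar"; after the second, "rhar".

rhar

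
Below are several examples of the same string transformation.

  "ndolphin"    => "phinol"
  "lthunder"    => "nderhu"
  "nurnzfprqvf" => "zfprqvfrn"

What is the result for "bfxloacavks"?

oacavksxl

The pattern: delete the first 2 characters, then move the first 2 characters to the end (rotate left by 2).
Working it through for "bfxloacavks": intermediate "xloacavks", final "oacavksxl".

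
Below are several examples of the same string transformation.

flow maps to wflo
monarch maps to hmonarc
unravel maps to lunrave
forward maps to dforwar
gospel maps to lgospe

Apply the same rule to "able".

In each case the input is transformed by: move the last character to the front.
"able" → "eabl".

eabl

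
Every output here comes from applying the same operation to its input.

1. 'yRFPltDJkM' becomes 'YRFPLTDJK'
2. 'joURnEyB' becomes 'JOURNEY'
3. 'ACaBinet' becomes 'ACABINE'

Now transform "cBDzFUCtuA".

Each output is the input with this applied: delete the last character, then convert every letter to uppercase.
Applying that to "cBDzFUCtuA" gives "CBDZFUCTU".

CBDZFUCTU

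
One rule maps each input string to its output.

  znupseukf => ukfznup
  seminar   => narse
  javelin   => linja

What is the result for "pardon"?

donp

In each case the input is transformed by: move the last 3 characters to the front (rotate right by 3), then delete the last 2 characters.
Applying both steps to "pardon": "donpar", then "donp".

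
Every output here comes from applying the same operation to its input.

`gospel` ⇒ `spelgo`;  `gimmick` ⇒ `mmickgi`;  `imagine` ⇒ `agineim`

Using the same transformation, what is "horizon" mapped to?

rizonho

What's happening: move the first 2 characters to the end (rotate left by 2).
On "horizon" that produces "rizonho".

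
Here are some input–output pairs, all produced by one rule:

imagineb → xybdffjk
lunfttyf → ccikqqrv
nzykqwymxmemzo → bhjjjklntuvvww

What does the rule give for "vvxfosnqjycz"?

zcgklnpssuvw

Looking at the pairs, the operation is to sort the characters into alphabetical order, then shift every letter 3 places backward in the alphabet (wrapping around).
Applying that to "vvxfosnqjycz" gives "zcgklnpssuvw".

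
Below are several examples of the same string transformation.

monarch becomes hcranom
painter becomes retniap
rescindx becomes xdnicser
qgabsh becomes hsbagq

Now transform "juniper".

repinuj

Rule — reverse the string.
For "juniper" the result is "repinuj".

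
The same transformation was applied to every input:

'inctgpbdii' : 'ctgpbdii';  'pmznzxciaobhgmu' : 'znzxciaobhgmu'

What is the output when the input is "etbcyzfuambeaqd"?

bcyzfuambeaqd

What's happening: delete the first 2 characters.
For "etbcyzfuambeaqd" the result is "bcyzfuambeaqd".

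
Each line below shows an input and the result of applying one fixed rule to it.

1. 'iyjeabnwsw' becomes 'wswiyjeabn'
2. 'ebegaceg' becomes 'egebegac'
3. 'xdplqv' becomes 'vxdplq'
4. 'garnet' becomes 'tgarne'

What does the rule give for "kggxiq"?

What's happening: move the first 2 characters to the end (rotate left by 2), then swap the front and back halves of the string.
Working it through for "kggxiq": intermediate "gxiqkg", final "qkggxi".

qkggxi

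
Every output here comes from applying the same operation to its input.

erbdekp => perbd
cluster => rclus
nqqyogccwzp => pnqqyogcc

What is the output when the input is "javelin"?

The pattern: move the last 3 characters to the front (rotate right by 3), then delete the first 2 characters.
On "javelin" that produces "njave".

njave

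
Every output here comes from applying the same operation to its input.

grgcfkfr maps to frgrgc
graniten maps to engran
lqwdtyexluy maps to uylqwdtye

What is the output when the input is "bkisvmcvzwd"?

wdbkisvmc

Each output is the input with this applied: move the last 2 characters to the front (rotate right by 2), then delete the last 2 characters.
Applying both steps to "bkisvmcvzwd": "wdbkisvmcvz", then "wdbkisvmc".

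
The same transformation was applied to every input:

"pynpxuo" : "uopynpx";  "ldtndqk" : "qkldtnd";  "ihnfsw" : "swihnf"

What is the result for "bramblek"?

ekbrambl

The rule is to move the last 2 characters to the front (rotate right by 2).
For "bramblek" the result is "ekbrambl".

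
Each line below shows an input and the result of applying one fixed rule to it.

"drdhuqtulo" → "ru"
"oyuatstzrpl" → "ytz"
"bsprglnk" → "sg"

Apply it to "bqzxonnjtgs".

The pattern: keep one character in every 3, starting at position 2 (positions 2nd, 5th, 8th, ...), then delete the last character.
Working it through for "bqzxonnjtgs": intermediate "qojs", final "qoj".

qoj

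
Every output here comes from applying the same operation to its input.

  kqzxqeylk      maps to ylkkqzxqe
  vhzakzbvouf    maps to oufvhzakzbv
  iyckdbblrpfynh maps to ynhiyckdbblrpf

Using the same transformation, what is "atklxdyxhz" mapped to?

The rule is to move the last 3 characters to the front (rotate right by 3).
Doing the same to "atklxdyxhz": "xhzatklxdy".

xhzatklxdy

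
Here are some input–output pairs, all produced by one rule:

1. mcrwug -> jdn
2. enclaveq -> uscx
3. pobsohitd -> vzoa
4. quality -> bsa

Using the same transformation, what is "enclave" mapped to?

The transformation: keep every other character starting from the second (positions 2nd, 4th, 6th, ...), then shift every letter 7 places forward in the alphabet (wrapping around).
So "enclave" becomes "usc".

usc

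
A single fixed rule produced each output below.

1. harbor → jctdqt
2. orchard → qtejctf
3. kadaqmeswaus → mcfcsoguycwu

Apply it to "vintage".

xkpvcig

In each case the input is transformed by: shift every letter 2 places forward in the alphabet (wrapping around).
Applying that to "vintage" gives "xkpvcig".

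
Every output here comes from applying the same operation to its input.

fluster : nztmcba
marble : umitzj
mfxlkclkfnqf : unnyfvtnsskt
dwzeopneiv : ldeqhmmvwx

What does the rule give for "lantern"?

In each case the input is transformed by: shift every letter 8 places forward in the alphabet (wrapping around), then take characters alternately from the front and the back (1st, last, 2nd, 2nd-last, ...).
"lantern" → "tivbmzv" → "tvizvmb".

tvizvmb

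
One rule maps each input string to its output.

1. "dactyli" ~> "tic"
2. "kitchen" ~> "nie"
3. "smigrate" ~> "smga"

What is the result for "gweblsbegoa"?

slgeb

In each case the input is transformed by: sort the characters into reverse alphabetical order, then keep every other character starting from the second (positions 2nd, 4th, 6th, ...).
"gweblsbegoa" → "wsolggeebba" → "slgeb".
(Check on "dactyli": → "ytlidca" → "tic" ✓)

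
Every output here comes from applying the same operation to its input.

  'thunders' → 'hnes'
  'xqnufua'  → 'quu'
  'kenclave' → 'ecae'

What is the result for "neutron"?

Each output is the input with this applied: keep every other character starting from the second (positions 2nd, 4th, 6th, ...).
Doing the same to "neutron": "eto".

eto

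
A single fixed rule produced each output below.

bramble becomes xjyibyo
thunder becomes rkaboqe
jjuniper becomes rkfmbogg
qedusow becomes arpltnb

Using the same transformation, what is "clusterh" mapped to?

rpqboezi

Rule — shift every letter 3 places backward in the alphabet (wrapping around), then move the first 2 characters to the end (rotate left by 2).
Working it through for "clusterh": intermediate "zirpqboe", final "rpqboezi".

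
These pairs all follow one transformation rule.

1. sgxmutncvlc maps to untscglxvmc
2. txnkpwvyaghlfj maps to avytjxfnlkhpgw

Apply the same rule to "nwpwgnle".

Rule — take characters alternately from the front and the back (1st, last, 2nd, 2nd-last, ...), then move the last 3 characters to the front (rotate right by 3).
For "nwpwgnle", step one produces "newlpnwg"; step two turns that into "nwgnewlp".
(Check on "sgxmutncvlc": → "scglxvmcunt" → "untscglxvmc" ✓)

nwgnewlp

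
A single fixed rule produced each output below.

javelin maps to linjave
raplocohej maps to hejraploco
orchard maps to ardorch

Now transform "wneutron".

Rule — move the last 3 characters to the front (rotate right by 3).
So "wneutron" becomes "ronwneut".

ronwneut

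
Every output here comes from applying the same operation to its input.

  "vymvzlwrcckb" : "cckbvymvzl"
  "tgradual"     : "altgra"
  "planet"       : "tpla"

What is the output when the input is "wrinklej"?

ejwrin

Each output is the input with this applied: swap the front and back halves of the string, then delete the first 2 characters.
For "wrinklej" the result is "ejwrin".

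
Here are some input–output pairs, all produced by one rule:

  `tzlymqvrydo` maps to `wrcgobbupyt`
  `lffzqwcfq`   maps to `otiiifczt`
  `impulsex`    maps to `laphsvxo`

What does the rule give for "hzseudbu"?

kxcevghx

In each case the input is transformed by: shift every letter 3 places forward in the alphabet (wrapping around), then take characters alternately from the front and the back (1st, last, 2nd, 2nd-last, ...).
Starting from "hzseudbu": after the first operation, "kcvhxgex"; after the second, "kxcevghx".
(Check on "tzlymqvrydo": → "wcobptyubgr" → "wrcgobbupyt" ✓)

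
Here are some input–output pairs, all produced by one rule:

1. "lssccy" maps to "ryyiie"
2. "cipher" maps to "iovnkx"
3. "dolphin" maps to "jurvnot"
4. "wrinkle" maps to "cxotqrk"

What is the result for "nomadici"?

tusgjoio

In each case the input is transformed by: shift every letter 6 places forward in the alphabet (wrapping around).
So "nomadici" becomes "tusgjoio".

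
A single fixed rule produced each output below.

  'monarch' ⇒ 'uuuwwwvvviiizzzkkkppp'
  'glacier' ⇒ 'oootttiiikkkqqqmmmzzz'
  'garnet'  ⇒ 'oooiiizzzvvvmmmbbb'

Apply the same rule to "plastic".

Each output is the input with this applied: shift every letter 8 places forward in the alphabet (wrapping around), then repeat every character 3 times.
Starting from "plastic": after the first operation, "xtiabqk"; after the second, "xxxtttiiiaaabbbqqqkkk".

xxxtttiiiaaabbbqqqkkk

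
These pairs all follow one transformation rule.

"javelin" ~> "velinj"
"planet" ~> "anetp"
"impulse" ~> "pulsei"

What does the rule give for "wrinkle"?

Looking at the pairs, the operation is to move the first character to the end, then delete the first character.
Working it through for "wrinkle": intermediate "rinklew", final "inklew".

inklew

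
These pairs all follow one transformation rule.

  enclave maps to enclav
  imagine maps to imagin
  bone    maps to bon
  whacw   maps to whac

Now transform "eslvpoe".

The transformation: delete the last character.
So "eslvpoe" becomes "eslvpo".

eslvpo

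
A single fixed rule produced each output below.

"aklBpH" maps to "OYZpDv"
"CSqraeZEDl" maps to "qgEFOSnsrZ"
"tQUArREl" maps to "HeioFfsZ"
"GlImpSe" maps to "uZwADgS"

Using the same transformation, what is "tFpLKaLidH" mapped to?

Looking at the pairs, the operation is to flip the case of every letter, then shift every letter 12 places backward in the alphabet (wrapping around).
Applying both steps to "tFpLKaLidH": "TfPlkAlIDh", then "HtDzyOzWRv".

HtDzyOzWRv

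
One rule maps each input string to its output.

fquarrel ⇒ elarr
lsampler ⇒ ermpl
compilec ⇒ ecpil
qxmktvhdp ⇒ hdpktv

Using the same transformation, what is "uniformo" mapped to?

The pattern: delete the first 3 characters, then move the first 3 characters to the end (rotate left by 3).
"uniformo" → "formo" → "mofor".
(Check on "compilec": → "pilec" → "ecpil" ✓)

mofor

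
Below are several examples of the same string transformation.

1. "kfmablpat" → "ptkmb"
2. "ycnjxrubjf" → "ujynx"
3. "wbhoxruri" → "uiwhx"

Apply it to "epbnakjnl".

What's happening: keep every other character starting from the first (positions 1st, 3rd, 5th, ...), then move the first 3 characters to the end (rotate left by 3).
"epbnakjnl" → "jleba".

jleba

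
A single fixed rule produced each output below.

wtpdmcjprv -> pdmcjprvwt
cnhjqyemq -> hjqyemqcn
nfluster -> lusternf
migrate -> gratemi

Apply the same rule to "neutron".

utronne

In each case the input is transformed by: move the first 2 characters to the end (rotate left by 2).
Applying that to "neutron" gives "utronne".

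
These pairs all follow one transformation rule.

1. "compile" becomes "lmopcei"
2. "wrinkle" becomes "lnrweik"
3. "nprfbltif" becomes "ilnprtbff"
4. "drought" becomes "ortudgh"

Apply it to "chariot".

In each case the input is transformed by: sort the characters into alphabetical order, then move the first 3 characters to the end (rotate left by 3).
On "chariot": the first step gives "achiort", and the second then gives "iortach".

iortach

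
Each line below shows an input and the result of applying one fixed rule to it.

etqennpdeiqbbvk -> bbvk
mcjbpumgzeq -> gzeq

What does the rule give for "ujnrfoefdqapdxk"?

pdxk

Each output is the input with this applied: keep only the last 4 characters.
Applying that to "ujnrfoefdqapdxk" gives "pdxk".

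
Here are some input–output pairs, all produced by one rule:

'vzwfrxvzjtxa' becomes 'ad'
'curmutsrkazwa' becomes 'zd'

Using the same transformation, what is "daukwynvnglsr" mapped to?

vu

Looking at the pairs, the operation is to shift every letter 3 places forward in the alphabet (wrapping around), then keep only the last 2 characters.
For "daukwynvnglsr" the result is "vu".
(Check on "curmutsrkazwa": → "fxupxwvundczd" → "zd" ✓)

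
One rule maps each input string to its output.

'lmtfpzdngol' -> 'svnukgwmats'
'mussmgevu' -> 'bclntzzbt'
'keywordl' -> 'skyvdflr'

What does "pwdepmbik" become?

rpitwlkdw

The rule is to reverse the string, then shift every letter 7 places forward in the alphabet (wrapping around).
Working it through for "pwdepmbik": intermediate "kibmpedwp", final "rpitwlkdw".
(Check on "mussmgevu": → "uvegmssum" → "bclntzzbt" ✓)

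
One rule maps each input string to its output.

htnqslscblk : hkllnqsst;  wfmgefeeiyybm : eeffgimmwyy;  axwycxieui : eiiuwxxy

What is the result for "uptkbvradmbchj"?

bcdhjkmprtuv

What's happening: sort the characters into alphabetical order, then delete the first 2 characters.
Starting from "uptkbvradmbchj": after the first operation, "abbcdhjkmprtuv"; after the second, "bcdhjkmprtuv".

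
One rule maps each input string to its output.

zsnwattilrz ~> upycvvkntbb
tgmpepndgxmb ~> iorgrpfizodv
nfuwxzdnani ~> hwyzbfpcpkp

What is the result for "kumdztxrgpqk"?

wofbvztirsmm

The transformation: shift every letter 2 places forward in the alphabet (wrapping around), then move the first character to the end.
For "kumdztxrgpqk", step one produces "mwofbvztirsm"; step two turns that into "wofbvztirsmm".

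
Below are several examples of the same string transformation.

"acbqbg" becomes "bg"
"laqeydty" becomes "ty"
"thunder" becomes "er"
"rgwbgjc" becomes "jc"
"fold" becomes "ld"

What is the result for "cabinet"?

et

What's happening: keep only the last 2 characters.
Applying that to "cabinet" gives "et".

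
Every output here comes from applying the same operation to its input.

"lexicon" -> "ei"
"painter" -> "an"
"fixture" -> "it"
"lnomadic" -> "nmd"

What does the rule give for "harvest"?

av

What's happening: delete the last 2 characters, then keep every other character starting from the second (positions 2nd, 4th, 6th, ...).
Doing the same to "harvest": "av".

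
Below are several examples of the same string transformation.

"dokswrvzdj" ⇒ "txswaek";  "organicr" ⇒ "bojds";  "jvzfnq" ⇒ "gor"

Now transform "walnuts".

ovut

The transformation: shift every letter 1 place forward in the alphabet (wrapping around), then delete the first 3 characters.
On "walnuts" that produces "ovut".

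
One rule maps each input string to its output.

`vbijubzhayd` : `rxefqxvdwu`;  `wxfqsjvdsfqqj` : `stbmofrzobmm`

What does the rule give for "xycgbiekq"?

Rule — delete the last character, then shift every letter 4 places backward in the alphabet (wrapping around).
"xycgbiekq" → "tuycxeag".

tuycxeag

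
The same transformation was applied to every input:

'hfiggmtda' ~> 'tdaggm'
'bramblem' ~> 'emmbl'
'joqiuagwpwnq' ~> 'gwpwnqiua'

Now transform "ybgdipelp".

elpdip

What's happening: delete the first 3 characters, then move the first 3 characters to the end (rotate left by 3).
Applying both steps to "ybgdipelp": "dipelp", then "elpdip".
(Check on "joqiuagwpwnq": → "iuagwpwnq" → "gwpwnqiua" ✓)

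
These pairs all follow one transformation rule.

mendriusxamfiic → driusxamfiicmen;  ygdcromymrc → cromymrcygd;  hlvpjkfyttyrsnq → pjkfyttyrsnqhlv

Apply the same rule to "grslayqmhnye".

The transformation: move the first 3 characters to the end (rotate left by 3).
Doing the same to "grslayqmhnye": "layqmhnyegrs".

layqmhnyegrs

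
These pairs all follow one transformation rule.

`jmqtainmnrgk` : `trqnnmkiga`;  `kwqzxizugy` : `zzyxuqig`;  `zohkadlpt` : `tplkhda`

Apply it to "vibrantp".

trpnba

The transformation: delete the first 2 characters, then sort the characters into reverse alphabetical order.
Starting from "vibrantp": after the first operation, "brantp"; after the second, "trpnba".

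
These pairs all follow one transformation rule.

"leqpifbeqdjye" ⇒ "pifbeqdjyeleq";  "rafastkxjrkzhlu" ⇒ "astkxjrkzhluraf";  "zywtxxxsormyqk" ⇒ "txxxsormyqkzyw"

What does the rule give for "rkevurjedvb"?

What's happening: move the first 3 characters to the end (rotate left by 3).
On "rkevurjedvb" that produces "vurjedvbrke".

vurjedvbrke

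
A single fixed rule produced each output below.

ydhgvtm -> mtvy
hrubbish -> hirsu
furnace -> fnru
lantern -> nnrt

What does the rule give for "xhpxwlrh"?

prwxx

What's happening: sort the characters into alphabetical order, then delete the first 3 characters.
Starting from "xhpxwlrh": after the first operation, "hhlprwxx"; after the second, "prwxx".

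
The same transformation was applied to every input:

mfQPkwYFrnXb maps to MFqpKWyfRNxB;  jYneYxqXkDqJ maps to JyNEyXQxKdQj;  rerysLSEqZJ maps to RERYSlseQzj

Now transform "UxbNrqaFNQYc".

uXBnRQAfnqyC

The pattern: flip the case of every letter.
Doing the same to "UxbNrqaFNQYc": "uXBnRQAfnqyC".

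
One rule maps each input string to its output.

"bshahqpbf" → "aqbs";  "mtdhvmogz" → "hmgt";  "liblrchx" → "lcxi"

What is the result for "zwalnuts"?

lusw

What's happening: keep every other character starting from the second (positions 2nd, 4th, 6th, ...), then move the first character to the end.
For "zwalnuts", step one produces "wlus"; step two turns that into "lusw".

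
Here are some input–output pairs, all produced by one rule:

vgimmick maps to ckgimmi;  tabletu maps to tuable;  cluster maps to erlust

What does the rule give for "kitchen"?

In each case the input is transformed by: delete the first character, then move the last 2 characters to the front (rotate right by 2).
Doing the same to "kitchen": "enitch".

enitch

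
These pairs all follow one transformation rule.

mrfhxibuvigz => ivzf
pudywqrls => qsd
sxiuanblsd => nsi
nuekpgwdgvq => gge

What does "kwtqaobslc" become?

olt

The transformation: keep one character in every 3, starting at position 3 (positions 3rd, 6th, 9th, ...), then move the first character to the end.
On "kwtqaobslc" that produces "olt".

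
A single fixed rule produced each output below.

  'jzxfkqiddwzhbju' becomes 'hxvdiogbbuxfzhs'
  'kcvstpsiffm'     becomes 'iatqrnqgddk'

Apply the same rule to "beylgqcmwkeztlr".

The rule is to shift every letter 2 places backward in the alphabet (wrapping around).
On "beylgqcmwkeztlr" that produces "zcwjeoakuicxrjp".

zcwjeoakuicxrjp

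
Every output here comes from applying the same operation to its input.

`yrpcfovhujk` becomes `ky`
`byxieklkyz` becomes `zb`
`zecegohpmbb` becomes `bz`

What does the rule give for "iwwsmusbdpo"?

The rule is to move the last character to the front, then keep only the first 2 characters.
Working it through for "iwwsmusbdpo": intermediate "oiwwsmusbdp", final "oi".

oi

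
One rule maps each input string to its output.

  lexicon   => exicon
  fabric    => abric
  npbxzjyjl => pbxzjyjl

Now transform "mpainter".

painter

The transformation: delete the first character.
On "mpainter" that produces "painter".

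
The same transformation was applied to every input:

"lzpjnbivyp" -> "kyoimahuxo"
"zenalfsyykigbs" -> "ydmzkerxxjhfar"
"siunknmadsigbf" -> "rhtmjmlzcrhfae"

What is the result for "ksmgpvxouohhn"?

Rule — shift every letter 1 place backward in the alphabet (wrapping around).
Applying that to "ksmgpvxouohhn" gives "jrlfouwntnggm".

jrlfouwntnggm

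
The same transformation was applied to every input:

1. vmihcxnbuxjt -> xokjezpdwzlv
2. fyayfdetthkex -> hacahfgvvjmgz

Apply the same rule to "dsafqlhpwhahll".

Rule — shift every letter 2 places forward in the alphabet (wrapping around).
On "dsafqlhpwhahll" that produces "fuchsnjryjcjnn".

fuchsnjryjcjnn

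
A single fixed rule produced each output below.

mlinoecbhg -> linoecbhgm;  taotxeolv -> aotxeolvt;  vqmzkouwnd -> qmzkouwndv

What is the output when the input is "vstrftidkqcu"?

strftidkqcuv

What's happening: move the first character to the end.
Applying that to "vstrftidkqcu" gives "strftidkqcuv".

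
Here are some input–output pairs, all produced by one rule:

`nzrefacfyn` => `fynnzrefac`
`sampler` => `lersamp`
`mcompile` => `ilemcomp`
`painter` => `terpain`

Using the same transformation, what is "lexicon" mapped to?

conlexi

What's happening: move the last 3 characters to the front (rotate right by 3).
Applying that to "lexicon" gives "conlexi".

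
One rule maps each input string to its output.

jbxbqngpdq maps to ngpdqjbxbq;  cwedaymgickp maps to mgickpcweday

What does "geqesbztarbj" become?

The transformation: swap the front and back halves of the string.
For "geqesbztarbj" the result is "ztarbjgeqesb".

ztarbjgeqesb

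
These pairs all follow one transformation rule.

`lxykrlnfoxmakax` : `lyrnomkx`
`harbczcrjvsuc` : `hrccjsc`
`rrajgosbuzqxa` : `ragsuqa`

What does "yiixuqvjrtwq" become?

Looking at the pairs, the operation is to keep every other character starting from the first (positions 1st, 3rd, 5th, ...).
Doing the same to "yiixuqvjrtwq": "yiuvrw".

yiuvrw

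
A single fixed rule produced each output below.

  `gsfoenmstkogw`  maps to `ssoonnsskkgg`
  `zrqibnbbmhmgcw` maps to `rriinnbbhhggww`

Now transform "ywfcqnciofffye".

The pattern: keep every other character starting from the second (positions 2nd, 4th, 6th, ...), then double every character.
Working it through for "ywfcqnciofffye": intermediate "wcniffe", final "wwccnniiffffee".

wwccnniiffffee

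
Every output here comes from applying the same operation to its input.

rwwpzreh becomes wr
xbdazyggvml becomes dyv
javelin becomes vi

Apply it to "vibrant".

In each case the input is transformed by: keep one character in every 3, starting at position 3 (positions 3rd, 6th, 9th, ...).
"vibrant" → "bn".

bn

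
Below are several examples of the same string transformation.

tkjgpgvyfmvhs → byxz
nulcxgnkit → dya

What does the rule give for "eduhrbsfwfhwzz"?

mtoo

The rule is to keep one character in every 3, starting at position 3 (positions 3rd, 6th, 9th, ...), then shift every letter 8 places backward in the alphabet (wrapping around).
Doing the same to "eduhrbsfwfhwzz": "mtoo".
(Check on "nulcxgnkit": → "lgi" → "dya" ✓)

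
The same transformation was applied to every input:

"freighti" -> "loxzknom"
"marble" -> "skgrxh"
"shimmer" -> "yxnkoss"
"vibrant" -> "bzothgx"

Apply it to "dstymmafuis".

jyyozaelsgs

The rule is to take characters alternately from the front and the back (1st, last, 2nd, 2nd-last, ...), then shift every letter 6 places forward in the alphabet (wrapping around).
For "dstymmafuis", step one produces "dssituyfmam"; step two turns that into "jyyozaelsgs".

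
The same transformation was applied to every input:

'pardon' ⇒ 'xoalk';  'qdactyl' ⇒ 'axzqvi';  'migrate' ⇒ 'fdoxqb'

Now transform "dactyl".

xzqvi

The rule is to shift every letter 3 places backward in the alphabet (wrapping around), then delete the first character.
Applying both steps to "dactyl": "axzqvi", then "xzqvi".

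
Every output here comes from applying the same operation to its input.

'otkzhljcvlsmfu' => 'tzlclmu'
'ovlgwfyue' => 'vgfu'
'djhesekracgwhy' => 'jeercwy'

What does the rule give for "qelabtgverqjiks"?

eatvrjk

The transformation: keep every other character starting from the second (positions 2nd, 4th, 6th, ...).
For "qelabtgverqjiks" the result is "eatvrjk".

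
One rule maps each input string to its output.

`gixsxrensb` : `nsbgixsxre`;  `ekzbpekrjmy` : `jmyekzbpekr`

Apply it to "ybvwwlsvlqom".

qomybvwwlsvl

Looking at the pairs, the operation is to move the last 3 characters to the front (rotate right by 3).
Doing the same to "ybvwwlsvlqom": "qomybvwwlsvl".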